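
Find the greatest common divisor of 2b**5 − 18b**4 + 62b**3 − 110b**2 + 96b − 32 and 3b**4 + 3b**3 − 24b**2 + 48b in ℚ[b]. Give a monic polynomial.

Repeated division with remainder:
  2b**5 − 18b**4 + 62b**3 − 110b**2 + 96b − 32 = ((2/3)b − 20/3)(3b**4 + 3b**3 − 24b**2 + 48b) + (98b**3 − 302b**2 + 416b − 32)
  3b**4 + 3b**3 − 24b**2 + 48b = ((3/98)b + 300/2401)(98b**3 − 302b**2 + 416b − 32) + ((2400/2401)b**2 − (7200/2401)b + 9600/2401)
  98b**3 − 302b**2 + 416b − 32 = ((117649/1200)b − 2401/300)((2400/2401)b**2 − (7200/2401)b + 9600/2401) + (0)
Last nonzero remainder: (2400/2401)b**2 − (7200/2401)b + 9600/2401. Dividing through by 2400/2401 gives the monic gcd b**2 − 3b + 4.

b**2 − 3b + 4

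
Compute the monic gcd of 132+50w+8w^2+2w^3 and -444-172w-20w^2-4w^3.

3+w

Apply the Euclidean algorithm:
  2w^3+8w^2+50w+132 = (-1/2)(-4w^3-20w^2-172w-444) + (-2w^2-36w-90)
  -4w^3-20w^2-172w-444 = (2w-26)(-2w^2-36w-90) + (-928w-2784)
  -2w^2-36w-90 = ((1/464)w+15/464)(-928w-2784) + (0)
Last nonzero remainder: -928w-2784. Dividing through by -928 gives the monic gcd w+3.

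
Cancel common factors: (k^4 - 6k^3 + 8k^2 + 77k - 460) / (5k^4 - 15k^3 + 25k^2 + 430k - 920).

Euclidean algorithm in ℚ[k]:
  k^4 - 6k^3 + 8k^2 + 77k - 460 = (1/5)(5k^4 - 15k^3 + 25k^2 + 430k - 920) + (-3k^3 + 3k^2 - 9k - 276)
  5k^4 - 15k^3 + 25k^2 + 430k - 920 = (-(5/3)k + 10/3)(-3k^3 + 3k^2 - 9k - 276) + (0)
Last nonzero remainder: -3k^3 + 3k^2 - 9k - 276. Dividing through by -3 gives the monic gcd k^3 - k^2 + 3k + 92.
Cancel k^3 - k^2 + 3k + 92 from numerator and denominator to get the reduced form.

(k - 5)/(5k - 10)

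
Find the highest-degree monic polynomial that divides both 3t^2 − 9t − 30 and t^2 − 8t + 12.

1

Repeated division with remainder:
  3t^2 − 9t − 30 = (3)(t^2 − 8t + 12) + (15t − 66)
  t^2 − 8t + 12 = ((1/15)t − 6/25)(15t − 66) + (−96/25)
  15t − 66 = (−(125/32)t + 275/16)(−96/25) + (0)
The last nonzero remainder is the constant −96/25, so the polynomials are coprime and gcd = 1.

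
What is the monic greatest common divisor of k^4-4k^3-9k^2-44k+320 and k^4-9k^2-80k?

k^3-9k-80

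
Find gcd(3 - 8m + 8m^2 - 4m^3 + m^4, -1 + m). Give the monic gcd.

-1 + m

Euclidean algorithm in ℚ[m]:
  m^4 - 4m^3 + 8m^2 - 8m + 3 = (m^3 - 3m^2 + 5m - 3)(m - 1) + (0)
The last nonzero remainder m - 1 is already monic.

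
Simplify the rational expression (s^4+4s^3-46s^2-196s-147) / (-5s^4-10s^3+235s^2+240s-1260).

Euclidean algorithm in ℚ[s]:
  s^4+4s^3-46s^2-196s-147 = (-1/5)(-5s^4-10s^3+235s^2+240s-1260) + (2s^3+s^2-148s-399)
  -5s^4-10s^3+235s^2+240s-1260 = (-(5/2)s-15/4)(2s^3+s^2-148s-399) + (-(525/4)s^2-(2625/2)s-11025/4)
  2s^3+s^2-148s-399 = (-(8/525)s+76/525)(-(525/4)s^2-(2625/2)s-11025/4) + (0)
Last nonzero remainder: -(525/4)s^2-(2625/2)s-11025/4. Dividing through by -525/4 gives the monic gcd s^2+10s+21.
Cancel s^2+10s+21 from numerator and denominator to get the reduced form.

(-s^2+6s+7)/(5s^2-40s+60)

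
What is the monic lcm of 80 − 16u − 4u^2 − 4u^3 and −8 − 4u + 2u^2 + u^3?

Repeated division with remainder:
  −4u^3 − 4u^2 − 16u + 80 = (−4)(u^3 + 2u^2 − 4u − 8) + (4u^2 − 32u + 48)
  u^3 + 2u^2 − 4u − 8 = ((1/4)u + 5/2)(4u^2 − 32u + 48) + (64u − 128)
  4u^2 − 32u + 48 = ((1/16)u − 3/8)(64u − 128) + (0)
Last nonzero remainder: 64u − 128. Dividing through by 64 gives the monic gcd u − 2.
Then lcm(f, g) = f·g / gcd(f, g); expanding and making the result monic gives the answer.

−80 − 64u + 12u^3 + 5u^4 + u^5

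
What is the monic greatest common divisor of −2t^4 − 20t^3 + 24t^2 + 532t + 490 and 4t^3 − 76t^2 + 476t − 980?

By polynomial division,
  −2t^4 − 20t^3 + 24t^2 + 532t + 490 = (−(1/2)t − 29/2)(4t^3 − 76t^2 + 476t − 980) + (−840t^2 + 6944t − 13720)
  4t^3 − 76t^2 + 476t − 980 = (−(1/210)t + 23/450)(−840t^2 + 6944t − 13720) + ((12544/225)t − 12544/45)
  −840t^2 + 6944t − 13720 = (−(3375/224)t + 1575/32)((12544/225)t − 12544/45) + (0)
Last nonzero remainder: (12544/225)t − 12544/45. Dividing through by 12544/225 gives the monic gcd t − 5.

t − 5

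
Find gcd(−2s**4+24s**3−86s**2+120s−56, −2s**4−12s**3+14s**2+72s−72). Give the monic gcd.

s**2−3s+2

Repeated division with remainder:
  −2s**4+24s**3−86s**2+120s−56 = (−2s**4−12s**3+14s**2+72s−72) + (36s**3−100s**2+48s+16)
  −2s**4−12s**3+14s**2+72s−72 = (−(1/18)s−79/162)(36s**3−100s**2+48s+16) + (−(2600/81)s**2+(2600/27)s−5200/81)
  36s**3−100s**2+48s+16 = (−(729/650)s−81/325)(−(2600/81)s**2+(2600/27)s−5200/81) + (0)
Last nonzero remainder: −(2600/81)s**2+(2600/27)s−5200/81. Dividing through by −2600/81 gives the monic gcd s**2−3s+2.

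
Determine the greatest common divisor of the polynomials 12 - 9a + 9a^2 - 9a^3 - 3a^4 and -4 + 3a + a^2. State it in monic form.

-4 + 3a + a^2

Euclidean algorithm in ℚ[a]:
  -3a^4 - 9a^3 + 9a^2 - 9a + 12 = (-3a^2 - 3)(a^2 + 3a - 4) + (0)
The last nonzero remainder a^2 + 3a - 4 is already monic.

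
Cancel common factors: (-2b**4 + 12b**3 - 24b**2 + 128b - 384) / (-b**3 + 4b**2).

(2b**3 - 4b**2 + 8b - 96)/(b**2)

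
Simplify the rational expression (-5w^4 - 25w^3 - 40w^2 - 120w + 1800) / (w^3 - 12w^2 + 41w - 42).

(-5w^3 - 40w^2 - 160w - 600)/(w^2 - 9w + 14)

Repeated division with remainder:
  -5w^4 - 25w^3 - 40w^2 - 120w + 1800 = (-5w - 85)(w^3 - 12w^2 + 41w - 42) + (-855w^2 + 3155w - 1770)
  w^3 - 12w^2 + 41w - 42 = (-(1/855)w + 1421/146205)(-855w^2 + 3155w - 1770) + ((241696/29241)w - 241696/9747)
  -855w^2 + 3155w - 1770 = (-(25001055/241696)w + 8626095/120848)((241696/29241)w - 241696/9747) + (0)
Last nonzero remainder: (241696/29241)w - 241696/9747. Dividing through by 241696/29241 gives the monic gcd w - 3.
Cancel w - 3 from numerator and denominator to get the reduced form.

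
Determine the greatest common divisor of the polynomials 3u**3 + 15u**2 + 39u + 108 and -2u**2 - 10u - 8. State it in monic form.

Repeated division with remainder:
  3u**3 + 15u**2 + 39u + 108 = (-(3/2)u)(-2u**2 - 10u - 8) + (27u + 108)
  -2u**2 - 10u - 8 = (-(2/27)u - 2/27)(27u + 108) + (0)
Last nonzero remainder: 27u + 108. Dividing through by 27 gives the monic gcd u + 4.

u + 4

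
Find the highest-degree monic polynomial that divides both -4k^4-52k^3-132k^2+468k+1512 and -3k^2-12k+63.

Repeated division with remainder:
  -4k^4-52k^3-132k^2+468k+1512 = ((4/3)k^2+12k+24)(-3k^2-12k+63) + (0)
Last nonzero remainder: -3k^2-12k+63. Dividing through by -3 gives the monic gcd k^2+4k-21.

k^2+4k-21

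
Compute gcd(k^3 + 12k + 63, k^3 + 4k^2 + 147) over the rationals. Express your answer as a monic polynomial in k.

Repeated division with remainder:
  k^3 + 12k + 63 = (k^3 + 4k^2 + 147) + (−4k^2 + 12k − 84)
  k^3 + 4k^2 + 147 = (−(1/4)k − 7/4)(−4k^2 + 12k − 84) + (0)
Last nonzero remainder: −4k^2 + 12k − 84. Dividing through by −4 gives the monic gcd k^2 − 3k + 21.

k^2 − 3k + 21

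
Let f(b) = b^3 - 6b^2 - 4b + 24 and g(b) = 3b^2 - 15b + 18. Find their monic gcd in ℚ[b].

Repeated division with remainder:
  b^3 - 6b^2 - 4b + 24 = ((1/3)b - 1/3)(3b^2 - 15b + 18) + (-15b + 30)
  3b^2 - 15b + 18 = (-(1/5)b + 3/5)(-15b + 30) + (0)
Last nonzero remainder: -15b + 30. Dividing through by -15 gives the monic gcd b - 2.

b - 2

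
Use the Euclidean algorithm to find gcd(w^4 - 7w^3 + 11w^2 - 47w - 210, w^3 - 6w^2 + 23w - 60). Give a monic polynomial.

By polynomial division,
  w^4 - 7w^3 + 11w^2 - 47w - 210 = (w - 1)(w^3 - 6w^2 + 23w - 60) + (-18w^2 + 36w - 270)
  w^3 - 6w^2 + 23w - 60 = (-(1/18)w + 2/9)(-18w^2 + 36w - 270) + (0)
Last nonzero remainder: -18w^2 + 36w - 270. Dividing through by -18 gives the monic gcd w^2 - 2w + 15.

w^2 - 2w + 15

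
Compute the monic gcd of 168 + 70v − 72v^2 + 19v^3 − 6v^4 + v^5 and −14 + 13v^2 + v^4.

Apply the Euclidean algorithm:
  v^5 − 6v^4 + 19v^3 − 72v^2 + 70v + 168 = (v − 6)(v^4 + 13v^2 − 14) + (6v^3 + 6v^2 + 84v + 84)
  v^4 + 13v^2 − 14 = ((1/6)v − 1/6)(6v^3 + 6v^2 + 84v + 84) + (0)
Last nonzero remainder: 6v^3 + 6v^2 + 84v + 84. Dividing through by 6 gives the monic gcd v^3 + v^2 + 14v + 14.

14 + 14v + v^2 + v^3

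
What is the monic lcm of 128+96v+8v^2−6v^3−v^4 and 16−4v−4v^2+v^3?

256+64v−80v^2−20v^3+4v^4+v^5

Euclidean algorithm in ℚ[v]:
  −v^4−6v^3+8v^2+96v+128 = (−v−10)(v^3−4v^2−4v+16) + (−36v^2+72v+288)
  v^3−4v^2−4v+16 = (−(1/36)v+1/18)(−36v^2+72v+288) + (0)
Last nonzero remainder: −36v^2+72v+288. Dividing through by −36 gives the monic gcd v^2−2v−8.
Then lcm(f, g) = f·g / gcd(f, g); expanding and making the result monic gives the answer.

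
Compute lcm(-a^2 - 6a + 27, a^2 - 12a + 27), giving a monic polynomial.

a^3 - 3a^2 - 81a + 243

Euclidean algorithm in ℚ[a]:
  -a^2 - 6a + 27 = (-1)(a^2 - 12a + 27) + (-18a + 54)
  a^2 - 12a + 27 = (-(1/18)a + 1/2)(-18a + 54) + (0)
Last nonzero remainder: -18a + 54. Dividing through by -18 gives the monic gcd a - 3.
Then lcm(f, g) = f·g / gcd(f, g); expanding and making the result monic gives the answer.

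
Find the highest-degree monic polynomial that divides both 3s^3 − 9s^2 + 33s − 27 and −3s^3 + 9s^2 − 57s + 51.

Repeated division with remainder:
  3s^3 − 9s^2 + 33s − 27 = (−1)(−3s^3 + 9s^2 − 57s + 51) + (−24s + 24)
  −3s^3 + 9s^2 − 57s + 51 = ((1/8)s^2 − (1/4)s + 17/8)(−24s + 24) + (0)
Last nonzero remainder: −24s + 24. Dividing through by −24 gives the monic gcd s − 1.

s − 1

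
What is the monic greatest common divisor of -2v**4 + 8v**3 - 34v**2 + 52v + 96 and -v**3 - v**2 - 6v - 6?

v + 1

By polynomial division,
  -2v**4 + 8v**3 - 34v**2 + 52v + 96 = (2v - 10)(-v**3 - v**2 - 6v - 6) + (-32v**2 + 4v + 36)
  -v**3 - v**2 - 6v - 6 = ((1/32)v + 9/256)(-32v**2 + 4v + 36) + (-(465/64)v - 465/64)
  -32v**2 + 4v + 36 = ((2048/465)v - 768/155)(-(465/64)v - 465/64) + (0)
Last nonzero remainder: -(465/64)v - 465/64. Dividing through by -465/64 gives the monic gcd v + 1.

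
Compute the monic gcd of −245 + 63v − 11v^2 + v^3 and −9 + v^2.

Euclidean algorithm in ℚ[v]:
  v^3 − 11v^2 + 63v − 245 = (v − 11)(v^2 − 9) + (72v − 344)
  v^2 − 9 = ((1/72)v + 43/648)(72v − 344) + (1120/81)
  72v − 344 = ((729/140)v − 3483/140)(1120/81) + (0)
The last nonzero remainder is the constant 1120/81, so the polynomials are coprime and gcd = 1.

1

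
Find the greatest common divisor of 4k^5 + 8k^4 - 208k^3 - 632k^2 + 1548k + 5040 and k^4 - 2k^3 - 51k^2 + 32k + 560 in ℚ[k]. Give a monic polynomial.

Repeated division with remainder:
  4k^5 + 8k^4 - 208k^3 - 632k^2 + 1548k + 5040 = (4k + 16)(k^4 - 2k^3 - 51k^2 + 32k + 560) + (28k^3 + 56k^2 - 1204k - 3920)
  k^4 - 2k^3 - 51k^2 + 32k + 560 = ((1/28)k - 1/7)(28k^3 + 56k^2 - 1204k - 3920) + (0)
Last nonzero remainder: 28k^3 + 56k^2 - 1204k - 3920. Dividing through by 28 gives the monic gcd k^3 + 2k^2 - 43k - 140.

k^3 + 2k^2 - 43k - 140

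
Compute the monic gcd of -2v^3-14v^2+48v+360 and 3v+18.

v+6

Euclidean algorithm in ℚ[v]:
  -2v^3-14v^2+48v+360 = (-(2/3)v^2-(2/3)v+20)(3v+18) + (0)
Last nonzero remainder: 3v+18. Dividing through by 3 gives the monic gcd v+6.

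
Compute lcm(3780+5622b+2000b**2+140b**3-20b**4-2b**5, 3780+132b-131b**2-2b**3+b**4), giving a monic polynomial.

By polynomial division,
  -2b**5-20b**4+140b**3+2000b**2+5622b+3780 = (-2b-24)(b**4-2b**3-131b**2+132b+3780) + (-170b**3-880b**2+16350b+94500)
  b**4-2b**3-131b**2+132b+3780 = (-(1/170)b+61/1445)(-170b**3-880b**2+16350b+94500) + ((672/289)b**2-(672/289)b-60480/289)
  -170b**3-880b**2+16350b+94500 = (-(24565/336)b-7225/16)((672/289)b**2-(672/289)b-60480/289) + (0)
Last nonzero remainder: (672/289)b**2-(672/289)b-60480/289. Dividing through by 672/289 gives the monic gcd b**2-b-90.
Then lcm(f, g) = f·g / gcd(f, g); expanding and making the result monic gives the answer.

79380+119952b+42921b**2+1129b**3-1350b**4-122b**5+9b**6+b**7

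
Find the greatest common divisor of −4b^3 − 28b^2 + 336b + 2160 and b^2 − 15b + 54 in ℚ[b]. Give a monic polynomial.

b − 9

Apply the Euclidean algorithm:
  −4b^3 − 28b^2 + 336b + 2160 = (−4b − 88)(b^2 − 15b + 54) + (−768b + 6912)
  b^2 − 15b + 54 = (−(1/768)b + 1/128)(−768b + 6912) + (0)
Last nonzero remainder: −768b + 6912. Dividing through by −768 gives the monic gcd b − 9.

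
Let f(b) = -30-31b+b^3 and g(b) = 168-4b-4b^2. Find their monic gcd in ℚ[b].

-6+b

Euclidean algorithm in ℚ[b]:
  b^3-31b-30 = (-(1/4)b+1/4)(-4b^2-4b+168) + (12b-72)
  -4b^2-4b+168 = (-(1/3)b-7/3)(12b-72) + (0)
Last nonzero remainder: 12b-72. Dividing through by 12 gives the monic gcd b-6.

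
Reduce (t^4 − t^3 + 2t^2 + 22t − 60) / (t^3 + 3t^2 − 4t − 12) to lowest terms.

Euclidean algorithm in ℚ[t]:
  t^4 − t^3 + 2t^2 + 22t − 60 = (t − 4)(t^3 + 3t^2 − 4t − 12) + (18t^2 + 18t − 108)
  t^3 + 3t^2 − 4t − 12 = ((1/18)t + 1/9)(18t^2 + 18t − 108) + (0)
Last nonzero remainder: 18t^2 + 18t − 108. Dividing through by 18 gives the monic gcd t^2 + t − 6.
Cancel t^2 + t − 6 from numerator and denominator to get the reduced form.

(t^2 − 2t + 10)/(t + 2)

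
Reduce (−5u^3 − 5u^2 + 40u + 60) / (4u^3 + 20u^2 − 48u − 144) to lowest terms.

(−5u − 10)/(4u + 24)

Apply the Euclidean algorithm:
  −5u^3 − 5u^2 + 40u + 60 = (−5/4)(4u^3 + 20u^2 − 48u − 144) + (20u^2 − 20u − 120)
  4u^3 + 20u^2 − 48u − 144 = ((1/5)u + 6/5)(20u^2 − 20u − 120) + (0)
Last nonzero remainder: 20u^2 − 20u − 120. Dividing through by 20 gives the monic gcd u^2 − u − 6.
Cancel u^2 − u − 6 from numerator and denominator to get the reduced form.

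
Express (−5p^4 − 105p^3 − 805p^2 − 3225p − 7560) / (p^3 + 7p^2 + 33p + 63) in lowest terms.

(−5p^2 − 85p − 360)/(p + 3)

Euclidean algorithm in ℚ[p]:
  −5p^4 − 105p^3 − 805p^2 − 3225p − 7560 = (−5p − 70)(p^3 + 7p^2 + 33p + 63) + (−150p^2 − 600p − 3150)
  p^3 + 7p^2 + 33p + 63 = (−(1/150)p − 1/50)(−150p^2 − 600p − 3150) + (0)
Last nonzero remainder: −150p^2 − 600p − 3150. Dividing through by −150 gives the monic gcd p^2 + 4p + 21.
Cancel p^2 + 4p + 21 from numerator and denominator to get the reduced form.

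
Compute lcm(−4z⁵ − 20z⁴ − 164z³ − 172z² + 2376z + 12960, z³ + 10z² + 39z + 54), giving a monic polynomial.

Euclidean algorithm in ℚ[z]:
  −4z⁵ − 20z⁴ − 164z³ − 172z² + 2376z + 12960 = (−4z² + 20z − 208)(z³ + 10z² + 39z + 54) + (1344z² + 9408z + 24192)
  z³ + 10z² + 39z + 54 = ((1/1344)z + 1/448)(1344z² + 9408z + 24192) + (0)
Last nonzero remainder: 1344z² + 9408z + 24192. Dividing through by 1344 gives the monic gcd z² + 7z + 18.
Then lcm(f, g) = f·g / gcd(f, g); expanding and making the result monic gives the answer.

z⁶ + 8z⁵ + 56z⁴ + 166z³ − 465z² − 5022z − 9720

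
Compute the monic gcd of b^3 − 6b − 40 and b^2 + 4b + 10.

Repeated division with remainder:
  b^3 − 6b − 40 = (b − 4)(b^2 + 4b + 10) + (0)
The last nonzero remainder b^2 + 4b + 10 is already monic.

b^2 + 4b + 10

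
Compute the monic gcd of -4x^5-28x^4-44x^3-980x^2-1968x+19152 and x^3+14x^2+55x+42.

x^2+13x+42

Apply the Euclidean algorithm:
  -4x^5-28x^4-44x^3-980x^2-1968x+19152 = (-4x^2+28x-216)(x^3+14x^2+55x+42) + (672x^2+8736x+28224)
  x^3+14x^2+55x+42 = ((1/672)x+1/672)(672x^2+8736x+28224) + (0)
Last nonzero remainder: 672x^2+8736x+28224. Dividing through by 672 gives the monic gcd x^2+13x+42.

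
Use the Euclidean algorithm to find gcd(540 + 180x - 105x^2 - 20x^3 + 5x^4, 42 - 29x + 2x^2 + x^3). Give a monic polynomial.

-3 + x

Apply the Euclidean algorithm:
  5x^4 - 20x^3 - 105x^2 + 180x + 540 = (5x - 30)(x^3 + 2x^2 - 29x + 42) + (100x^2 - 900x + 1800)
  x^3 + 2x^2 - 29x + 42 = ((1/100)x + 11/100)(100x^2 - 900x + 1800) + (52x - 156)
  100x^2 - 900x + 1800 = ((25/13)x - 150/13)(52x - 156) + (0)
Last nonzero remainder: 52x - 156. Dividing through by 52 gives the monic gcd x - 3.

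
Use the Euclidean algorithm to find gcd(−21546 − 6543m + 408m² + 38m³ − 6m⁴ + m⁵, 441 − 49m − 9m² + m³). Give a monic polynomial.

−63 − 2m + m²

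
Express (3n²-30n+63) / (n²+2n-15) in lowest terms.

Repeated division with remainder:
  3n²-30n+63 = (3)(n²+2n-15) + (-36n+108)
  n²+2n-15 = (-(1/36)n-5/36)(-36n+108) + (0)
Last nonzero remainder: -36n+108. Dividing through by -36 gives the monic gcd n-3.
Cancel n-3 from numerator and denominator to get the reduced form.

(3n-21)/(n+5)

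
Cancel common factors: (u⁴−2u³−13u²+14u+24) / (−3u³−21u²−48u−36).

(−u³+5u²−2u−8)/(3u²+12u+12)

By polynomial division,
  u⁴−2u³−13u²+14u+24 = (−(1/3)u+3)(−3u³−21u²−48u−36) + (34u²+146u+132)
  −3u³−21u²−48u−36 = (−(3/34)u−69/289)(34u²+146u+132) + (−(432/289)u−1296/289)
  34u²+146u+132 = (−(4913/216)u−3179/108)(−(432/289)u−1296/289) + (0)
Last nonzero remainder: −(432/289)u−1296/289. Dividing through by −432/289 gives the monic gcd u+3.
Cancel u+3 from numerator and denominator to get the reduced form.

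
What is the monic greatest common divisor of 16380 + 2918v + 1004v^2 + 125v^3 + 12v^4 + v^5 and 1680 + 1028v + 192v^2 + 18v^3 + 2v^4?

By polynomial division,
  v^5 + 12v^4 + 125v^3 + 1004v^2 + 2918v + 16380 = ((1/2)v + 3/2)(2v^4 + 18v^3 + 192v^2 + 1028v + 1680) + (2v^3 + 202v^2 + 536v + 13860)
  2v^4 + 18v^3 + 192v^2 + 1028v + 1680 = (v − 92)(2v^3 + 202v^2 + 536v + 13860) + (18240v^2 + 36480v + 1276800)
  2v^3 + 202v^2 + 536v + 13860 = ((1/9120)v + 33/3040)(18240v^2 + 36480v + 1276800) + (0)
Last nonzero remainder: 18240v^2 + 36480v + 1276800. Dividing through by 18240 gives the monic gcd v^2 + 2v + 70.

70 + 2v + v^2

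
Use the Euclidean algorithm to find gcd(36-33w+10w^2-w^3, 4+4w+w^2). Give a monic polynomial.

Apply the Euclidean algorithm:
  -w^3+10w^2-33w+36 = (-w+14)(w^2+4w+4) + (-85w-20)
  w^2+4w+4 = (-(1/85)w-64/1445)(-85w-20) + (900/289)
  -85w-20 = (-(4913/180)w-289/45)(900/289) + (0)
The last nonzero remainder is the constant 900/289, so the polynomials are coprime and gcd = 1.

1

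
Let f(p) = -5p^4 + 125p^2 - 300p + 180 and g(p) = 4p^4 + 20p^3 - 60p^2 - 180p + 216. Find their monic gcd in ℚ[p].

p^3 + 2p^2 - 21p + 18

Repeated division with remainder:
  -5p^4 + 125p^2 - 300p + 180 = (-5/4)(4p^4 + 20p^3 - 60p^2 - 180p + 216) + (25p^3 + 50p^2 - 525p + 450)
  4p^4 + 20p^3 - 60p^2 - 180p + 216 = ((4/25)p + 12/25)(25p^3 + 50p^2 - 525p + 450) + (0)
Last nonzero remainder: 25p^3 + 50p^2 - 525p + 450. Dividing through by 25 gives the monic gcd p^3 + 2p^2 - 21p + 18.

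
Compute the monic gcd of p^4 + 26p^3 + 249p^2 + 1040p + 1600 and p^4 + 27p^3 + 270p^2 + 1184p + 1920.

p^3 + 21p^2 + 144p + 320

Apply the Euclidean algorithm:
  p^4 + 26p^3 + 249p^2 + 1040p + 1600 = (p^4 + 27p^3 + 270p^2 + 1184p + 1920) + (-p^3 - 21p^2 - 144p - 320)
  p^4 + 27p^3 + 270p^2 + 1184p + 1920 = (-p - 6)(-p^3 - 21p^2 - 144p - 320) + (0)
Last nonzero remainder: -p^3 - 21p^2 - 144p - 320. Dividing through by -1 gives the monic gcd p^3 + 21p^2 + 144p + 320.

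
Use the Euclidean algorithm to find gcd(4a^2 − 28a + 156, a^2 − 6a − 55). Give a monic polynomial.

1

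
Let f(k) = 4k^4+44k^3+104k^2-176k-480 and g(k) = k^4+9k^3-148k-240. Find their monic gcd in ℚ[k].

k^3+13k^2+52k+60

Repeated division with remainder:
  4k^4+44k^3+104k^2-176k-480 = (4)(k^4+9k^3-148k-240) + (8k^3+104k^2+416k+480)
  k^4+9k^3-148k-240 = ((1/8)k-1/2)(8k^3+104k^2+416k+480) + (0)
Last nonzero remainder: 8k^3+104k^2+416k+480. Dividing through by 8 gives the monic gcd k^3+13k^2+52k+60.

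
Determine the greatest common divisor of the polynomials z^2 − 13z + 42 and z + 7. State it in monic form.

1

Apply the Euclidean algorithm:
  z^2 − 13z + 42 = (z − 20)(z + 7) + (182)
  z + 7 = ((1/182)z + 1/26)(182) + (0)
The last nonzero remainder is the constant 182, so the polynomials are coprime and gcd = 1.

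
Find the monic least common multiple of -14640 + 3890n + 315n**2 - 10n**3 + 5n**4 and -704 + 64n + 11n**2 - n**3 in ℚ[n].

-257664 + 124096n - 12166n**2 - 595n**3 + 189n**4 - 21n**5 + n**6

By polynomial division,
  5n**4 - 10n**3 + 315n**2 + 3890n - 14640 = (-5n - 45)(-n**3 + 11n**2 + 64n - 704) + (1130n**2 + 3250n - 46320)
  -n**3 + 11n**2 + 64n - 704 = (-(1/1130)n + 784/63845)(1130n**2 + 3250n - 46320) + (-(215800/12769)n - 1726400/12769)
  1130n**2 + 3250n - 46320 = (-(1442897/21580)n + 7393251/21580)(-(215800/12769)n - 1726400/12769) + (0)
Last nonzero remainder: -(215800/12769)n - 1726400/12769. Dividing through by -215800/12769 gives the monic gcd n + 8.
Then lcm(f, g) = f·g / gcd(f, g); expanding and making the result monic gives the answer.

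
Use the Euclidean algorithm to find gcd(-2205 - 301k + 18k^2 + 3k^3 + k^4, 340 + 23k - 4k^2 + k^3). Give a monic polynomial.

5 + k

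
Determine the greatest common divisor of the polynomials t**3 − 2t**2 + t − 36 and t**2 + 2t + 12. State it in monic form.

1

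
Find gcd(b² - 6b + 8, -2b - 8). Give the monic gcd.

Apply the Euclidean algorithm:
  b² - 6b + 8 = (-(1/2)b + 5)(-2b - 8) + (48)
  -2b - 8 = (-(1/24)b - 1/6)(48) + (0)
The last nonzero remainder is the constant 48, so the polynomials are coprime and gcd = 1.

1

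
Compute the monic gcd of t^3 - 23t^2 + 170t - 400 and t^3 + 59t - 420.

Apply the Euclidean algorithm:
  t^3 - 23t^2 + 170t - 400 = (t^3 + 59t - 420) + (-23t^2 + 111t + 20)
  t^3 + 59t - 420 = (-(1/23)t - 111/529)(-23t^2 + 111t + 20) + ((43992/529)t - 219960/529)
  -23t^2 + 111t + 20 = (-(12167/43992)t - 529/10998)((43992/529)t - 219960/529) + (0)
Last nonzero remainder: (43992/529)t - 219960/529. Dividing through by 43992/529 gives the monic gcd t - 5.

t - 5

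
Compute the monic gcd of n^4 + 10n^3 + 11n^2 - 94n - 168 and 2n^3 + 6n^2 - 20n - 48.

n^3 + 3n^2 - 10n - 24

Repeated division with remainder:
  n^4 + 10n^3 + 11n^2 - 94n - 168 = ((1/2)n + 7/2)(2n^3 + 6n^2 - 20n - 48) + (0)
Last nonzero remainder: 2n^3 + 6n^2 - 20n - 48. Dividing through by 2 gives the monic gcd n^3 + 3n^2 - 10n - 24.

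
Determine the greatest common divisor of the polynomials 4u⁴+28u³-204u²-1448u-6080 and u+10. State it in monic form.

u+10

By polynomial division,
  4u⁴+28u³-204u²-1448u-6080 = (4u³-12u²-84u-608)(u+10) + (0)
The last nonzero remainder u+10 is already monic.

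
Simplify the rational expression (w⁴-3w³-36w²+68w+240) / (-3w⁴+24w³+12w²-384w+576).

By polynomial division,
  w⁴-3w³-36w²+68w+240 = (-1/3)(-3w⁴+24w³+12w²-384w+576) + (5w³-32w²-60w+432)
  -3w⁴+24w³+12w²-384w+576 = (-(3/5)w+24/25)(5w³-32w²-60w+432) + ((168/25)w²-(336/5)w+4032/25)
  5w³-32w²-60w+432 = ((125/168)w+75/28)((168/25)w²-(336/5)w+4032/25) + (0)
Last nonzero remainder: (168/25)w²-(336/5)w+4032/25. Dividing through by 168/25 gives the monic gcd w²-10w+24.
Cancel w²-10w+24 from numerator and denominator to get the reduced form.

(-w²-7w-10)/(3w²+6w-24)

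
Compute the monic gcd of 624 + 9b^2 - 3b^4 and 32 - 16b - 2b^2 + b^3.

By polynomial division,
  -3b^4 + 9b^2 + 624 = (-3b - 6)(b^3 - 2b^2 - 16b + 32) + (-51b^2 + 816)
  b^3 - 2b^2 - 16b + 32 = (-(1/51)b + 2/51)(-51b^2 + 816) + (0)
Last nonzero remainder: -51b^2 + 816. Dividing through by -51 gives the monic gcd b^2 - 16.

-16 + b^2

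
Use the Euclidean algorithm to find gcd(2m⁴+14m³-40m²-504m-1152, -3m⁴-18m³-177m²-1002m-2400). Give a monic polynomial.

m²+7m+16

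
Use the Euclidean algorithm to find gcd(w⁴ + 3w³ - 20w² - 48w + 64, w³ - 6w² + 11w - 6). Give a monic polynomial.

w - 1

Repeated division with remainder:
  w⁴ + 3w³ - 20w² - 48w + 64 = (w + 9)(w³ - 6w² + 11w - 6) + (23w² - 141w + 118)
  w³ - 6w² + 11w - 6 = ((1/23)w + 3/529)(23w² - 141w + 118) + ((3528/529)w - 3528/529)
  23w² - 141w + 118 = ((12167/3528)w - 31211/1764)((3528/529)w - 3528/529) + (0)
Last nonzero remainder: (3528/529)w - 3528/529. Dividing through by 3528/529 gives the monic gcd w - 1.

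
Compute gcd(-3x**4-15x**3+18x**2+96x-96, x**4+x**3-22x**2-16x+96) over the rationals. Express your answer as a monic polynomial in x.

x**2+2x-8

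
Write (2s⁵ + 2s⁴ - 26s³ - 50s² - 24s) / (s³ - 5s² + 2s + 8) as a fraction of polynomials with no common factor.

(2s³ + 8s² + 6s)/(s - 2)

By polynomial division,
  2s⁵ + 2s⁴ - 26s³ - 50s² - 24s = (2s² + 12s + 30)(s³ - 5s² + 2s + 8) + (60s² - 180s - 240)
  s³ - 5s² + 2s + 8 = ((1/60)s - 1/30)(60s² - 180s - 240) + (0)
Last nonzero remainder: 60s² - 180s - 240. Dividing through by 60 gives the monic gcd s² - 3s - 4.
Cancel s² - 3s - 4 from numerator and denominator to get the reduced form.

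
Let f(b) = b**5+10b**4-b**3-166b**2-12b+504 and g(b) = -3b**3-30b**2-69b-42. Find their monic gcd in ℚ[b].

b**2+9b+14

Apply the Euclidean algorithm:
  b**5+10b**4-b**3-166b**2-12b+504 = (-(1/3)b**2+8)(-3b**3-30b**2-69b-42) + (60b**2+540b+840)
  -3b**3-30b**2-69b-42 = (-(1/20)b-1/20)(60b**2+540b+840) + (0)
Last nonzero remainder: 60b**2+540b+840. Dividing through by 60 gives the monic gcd b**2+9b+14.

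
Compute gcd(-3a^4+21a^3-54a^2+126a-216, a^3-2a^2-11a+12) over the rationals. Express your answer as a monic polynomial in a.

a-4

By polynomial division,
  -3a^4+21a^3-54a^2+126a-216 = (-3a+15)(a^3-2a^2-11a+12) + (-57a^2+327a-396)
  a^3-2a^2-11a+12 = (-(1/57)a-71/1083)(-57a^2+327a-396) + ((1260/361)a-5040/361)
  -57a^2+327a-396 = (-(6859/420)a+3971/140)((1260/361)a-5040/361) + (0)
Last nonzero remainder: (1260/361)a-5040/361. Dividing through by 1260/361 gives the monic gcd a-4.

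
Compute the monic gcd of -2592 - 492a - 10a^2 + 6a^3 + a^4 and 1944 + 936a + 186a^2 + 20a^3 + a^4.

324 + 102a + 14a^2 + a^3

Repeated division with remainder:
  a^4 + 6a^3 - 10a^2 - 492a - 2592 = (a^4 + 20a^3 + 186a^2 + 936a + 1944) + (-14a^3 - 196a^2 - 1428a - 4536)
  a^4 + 20a^3 + 186a^2 + 936a + 1944 = (-(1/14)a - 3/7)(-14a^3 - 196a^2 - 1428a - 4536) + (0)
Last nonzero remainder: -14a^3 - 196a^2 - 1428a - 4536. Dividing through by -14 gives the monic gcd a^3 + 14a^2 + 102a + 324.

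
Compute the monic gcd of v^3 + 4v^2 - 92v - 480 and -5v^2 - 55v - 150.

Apply the Euclidean algorithm:
  v^3 + 4v^2 - 92v - 480 = (-(1/5)v + 7/5)(-5v^2 - 55v - 150) + (-45v - 270)
  -5v^2 - 55v - 150 = ((1/9)v + 5/9)(-45v - 270) + (0)
Last nonzero remainder: -45v - 270. Dividing through by -45 gives the monic gcd v + 6.

v + 6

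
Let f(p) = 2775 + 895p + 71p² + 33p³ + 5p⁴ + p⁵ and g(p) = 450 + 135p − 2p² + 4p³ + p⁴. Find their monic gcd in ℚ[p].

By polynomial division,
  p⁵ + 5p⁴ + 33p³ + 71p² + 895p + 2775 = (p + 1)(p⁴ + 4p³ − 2p² + 135p + 450) + (31p³ − 62p² + 310p + 2325)
  p⁴ + 4p³ − 2p² + 135p + 450 = ((1/31)p + 6/31)(31p³ − 62p² + 310p + 2325) + (0)
Last nonzero remainder: 31p³ − 62p² + 310p + 2325. Dividing through by 31 gives the monic gcd p³ − 2p² + 10p + 75.

75 + 10p − 2p² + p³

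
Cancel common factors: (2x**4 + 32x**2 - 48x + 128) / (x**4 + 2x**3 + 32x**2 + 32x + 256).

(2x**2 - 4x + 8)/(x**2 + 16)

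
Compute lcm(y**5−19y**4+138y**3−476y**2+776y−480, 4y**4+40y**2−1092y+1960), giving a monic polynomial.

By polynomial division,
  y**5−19y**4+138y**3−476y**2+776y−480 = ((1/4)y−19/4)(4y**4+40y**2−1092y+1960) + (128y**3−13y**2−4901y+8830)
  4y**4+40y**2−1092y+1960 = ((1/32)y+13/4096)(128y**3−13y**2−4901y+8830) + ((791337/4096)y**2−(5539359/4096)y+3956685/2048)
  128y**3−13y**2−4901y+8830 = ((524288/791337)y+3616768/791337)((791337/4096)y**2−(5539359/4096)y+3956685/2048) + (0)
Last nonzero remainder: (791337/4096)y**2−(5539359/4096)y+3956685/2048. Dividing through by 791337/4096 gives the monic gcd y**2−7y+10.
Then lcm(f, g) = f·g / gcd(f, g); expanding and making the result monic gives the answer.

y**7−12y**6+54y**5−441y**4+4206y**3−18372y**2+34664y−23520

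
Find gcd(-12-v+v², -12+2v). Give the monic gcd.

By polynomial division,
  v²-v-12 = ((1/2)v+5/2)(2v-12) + (18)
  2v-12 = ((1/9)v-2/3)(18) + (0)
The last nonzero remainder is the constant 18, so the polynomials are coprime and gcd = 1.

1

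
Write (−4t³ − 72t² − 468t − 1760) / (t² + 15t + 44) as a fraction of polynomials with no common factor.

(−4t² − 28t − 160)/(t + 4)

By polynomial division,
  −4t³ − 72t² − 468t − 1760 = (−4t − 12)(t² + 15t + 44) + (−112t − 1232)
  t² + 15t + 44 = (−(1/112)t − 1/28)(−112t − 1232) + (0)
Last nonzero remainder: −112t − 1232. Dividing through by −112 gives the monic gcd t + 11.
Cancel t + 11 from numerator and denominator to get the reduced form.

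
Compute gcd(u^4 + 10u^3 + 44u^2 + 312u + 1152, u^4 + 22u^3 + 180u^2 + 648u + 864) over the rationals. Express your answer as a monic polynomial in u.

u^2 + 12u + 36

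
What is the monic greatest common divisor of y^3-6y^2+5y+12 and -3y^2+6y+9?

y^2-2y-3

Euclidean algorithm in ℚ[y]:
  y^3-6y^2+5y+12 = (-(1/3)y+4/3)(-3y^2+6y+9) + (0)
Last nonzero remainder: -3y^2+6y+9. Dividing through by -3 gives the monic gcd y^2-2y-3.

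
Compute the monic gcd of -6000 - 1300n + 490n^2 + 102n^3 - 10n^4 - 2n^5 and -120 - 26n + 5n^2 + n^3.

Euclidean algorithm in ℚ[n]:
  -2n^5 - 10n^4 + 102n^3 + 490n^2 - 1300n - 6000 = (-2n^2 + 50)(n^3 + 5n^2 - 26n - 120) + (0)
The last nonzero remainder n^3 + 5n^2 - 26n - 120 is already monic.

-120 - 26n + 5n^2 + n^3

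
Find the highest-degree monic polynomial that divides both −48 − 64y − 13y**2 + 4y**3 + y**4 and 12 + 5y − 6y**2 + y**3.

Repeated division with remainder:
  y**4 + 4y**3 − 13y**2 − 64y − 48 = (y + 10)(y**3 − 6y**2 + 5y + 12) + (42y**2 − 126y − 168)
  y**3 − 6y**2 + 5y + 12 = ((1/42)y − 1/14)(42y**2 − 126y − 168) + (0)
Last nonzero remainder: 42y**2 − 126y − 168. Dividing through by 42 gives the monic gcd y**2 − 3y − 4.

−4 − 3y + y**2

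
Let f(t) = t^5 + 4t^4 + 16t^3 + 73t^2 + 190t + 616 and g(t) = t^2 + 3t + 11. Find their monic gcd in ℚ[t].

t^2 + 3t + 11

Apply the Euclidean algorithm:
  t^5 + 4t^4 + 16t^3 + 73t^2 + 190t + 616 = (t^3 + t^2 + 2t + 56)(t^2 + 3t + 11) + (0)
The last nonzero remainder t^2 + 3t + 11 is already monic.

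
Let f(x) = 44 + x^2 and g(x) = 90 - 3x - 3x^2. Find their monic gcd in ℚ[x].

Apply the Euclidean algorithm:
  x^2 + 44 = (-1/3)(-3x^2 - 3x + 90) + (-x + 74)
  -3x^2 - 3x + 90 = (3x + 225)(-x + 74) + (-16560)
  -x + 74 = ((1/16560)x - 37/8280)(-16560) + (0)
The last nonzero remainder is the constant -16560, so the polynomials are coprime and gcd = 1.

1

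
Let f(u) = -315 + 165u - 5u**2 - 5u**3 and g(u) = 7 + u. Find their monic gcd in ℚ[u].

Apply the Euclidean algorithm:
  -5u**3 - 5u**2 + 165u - 315 = (-5u**2 + 30u - 45)(u + 7) + (0)
The last nonzero remainder u + 7 is already monic.

7 + u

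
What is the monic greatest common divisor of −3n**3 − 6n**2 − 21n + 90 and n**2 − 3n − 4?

1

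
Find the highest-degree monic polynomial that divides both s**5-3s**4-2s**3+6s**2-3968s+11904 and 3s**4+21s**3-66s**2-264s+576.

s**2+5s-24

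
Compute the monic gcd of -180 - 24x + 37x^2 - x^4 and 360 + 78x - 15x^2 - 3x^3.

By polynomial division,
  -x^4 + 37x^2 - 24x - 180 = ((1/3)x - 5/3)(-3x^3 - 15x^2 + 78x + 360) + (-14x^2 - 14x + 420)
  -3x^3 - 15x^2 + 78x + 360 = ((3/14)x + 6/7)(-14x^2 - 14x + 420) + (0)
Last nonzero remainder: -14x^2 - 14x + 420. Dividing through by -14 gives the monic gcd x^2 + x - 30.

-30 + x + x^2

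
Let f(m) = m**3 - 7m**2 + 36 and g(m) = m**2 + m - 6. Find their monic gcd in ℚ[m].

By polynomial division,
  m**3 - 7m**2 + 36 = (m - 8)(m**2 + m - 6) + (14m - 12)
  m**2 + m - 6 = ((1/14)m + 13/98)(14m - 12) + (-216/49)
  14m - 12 = (-(343/108)m + 49/18)(-216/49) + (0)
The last nonzero remainder is the constant -216/49, so the polynomials are coprime and gcd = 1.

1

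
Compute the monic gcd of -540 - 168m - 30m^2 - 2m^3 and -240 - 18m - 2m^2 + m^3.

30 + 6m + m^2

Repeated division with remainder:
  -2m^3 - 30m^2 - 168m - 540 = (-2)(m^3 - 2m^2 - 18m - 240) + (-34m^2 - 204m - 1020)
  m^3 - 2m^2 - 18m - 240 = (-(1/34)m + 4/17)(-34m^2 - 204m - 1020) + (0)
Last nonzero remainder: -34m^2 - 204m - 1020. Dividing through by -34 gives the monic gcd m^2 + 6m + 30.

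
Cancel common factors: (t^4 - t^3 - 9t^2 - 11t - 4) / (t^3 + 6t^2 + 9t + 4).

(t^2 - 3t - 4)/(t + 4)

Repeated division with remainder:
  t^4 - t^3 - 9t^2 - 11t - 4 = (t - 7)(t^3 + 6t^2 + 9t + 4) + (24t^2 + 48t + 24)
  t^3 + 6t^2 + 9t + 4 = ((1/24)t + 1/6)(24t^2 + 48t + 24) + (0)
Last nonzero remainder: 24t^2 + 48t + 24. Dividing through by 24 gives the monic gcd t^2 + 2t + 1.
Cancel t^2 + 2t + 1 from numerator and denominator to get the reduced form.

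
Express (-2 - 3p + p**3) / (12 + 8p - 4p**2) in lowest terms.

(2 + p - p**2)/(-12 + 4p)

Apply the Euclidean algorithm:
  p**3 - 3p - 2 = (-(1/4)p - 1/2)(-4p**2 + 8p + 12) + (4p + 4)
  -4p**2 + 8p + 12 = (-p + 3)(4p + 4) + (0)
Last nonzero remainder: 4p + 4. Dividing through by 4 gives the monic gcd p + 1.
Cancel p + 1 from numerator and denominator to get the reduced form.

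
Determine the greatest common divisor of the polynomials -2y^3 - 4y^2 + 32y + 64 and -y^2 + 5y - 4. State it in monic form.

Repeated division with remainder:
  -2y^3 - 4y^2 + 32y + 64 = (2y + 14)(-y^2 + 5y - 4) + (-30y + 120)
  -y^2 + 5y - 4 = ((1/30)y - 1/30)(-30y + 120) + (0)
Last nonzero remainder: -30y + 120. Dividing through by -30 gives the monic gcd y - 4.

y - 4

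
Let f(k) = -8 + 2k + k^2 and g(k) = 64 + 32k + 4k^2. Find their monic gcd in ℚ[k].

By polynomial division,
  k^2 + 2k - 8 = (1/4)(4k^2 + 32k + 64) + (-6k - 24)
  4k^2 + 32k + 64 = (-(2/3)k - 8/3)(-6k - 24) + (0)
Last nonzero remainder: -6k - 24. Dividing through by -6 gives the monic gcd k + 4.

4 + k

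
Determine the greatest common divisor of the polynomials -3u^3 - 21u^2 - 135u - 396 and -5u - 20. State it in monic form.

u + 4

Repeated division with remainder:
  -3u^3 - 21u^2 - 135u - 396 = ((3/5)u^2 + (9/5)u + 99/5)(-5u - 20) + (0)
Last nonzero remainder: -5u - 20. Dividing through by -5 gives the monic gcd u + 4.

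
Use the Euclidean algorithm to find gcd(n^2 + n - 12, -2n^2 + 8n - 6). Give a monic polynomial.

n - 3

By polynomial division,
  n^2 + n - 12 = (-1/2)(-2n^2 + 8n - 6) + (5n - 15)
  -2n^2 + 8n - 6 = (-(2/5)n + 2/5)(5n - 15) + (0)
Last nonzero remainder: 5n - 15. Dividing through by 5 gives the monic gcd n - 3.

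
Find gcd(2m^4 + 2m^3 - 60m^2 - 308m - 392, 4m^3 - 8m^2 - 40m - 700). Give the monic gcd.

m - 7

Apply the Euclidean algorithm:
  2m^4 + 2m^3 - 60m^2 - 308m - 392 = ((1/2)m + 3/2)(4m^3 - 8m^2 - 40m - 700) + (-28m^2 + 102m + 658)
  4m^3 - 8m^2 - 40m - 700 = (-(1/7)m - 23/98)(-28m^2 + 102m + 658) + ((3819/49)m - 3819/7)
  -28m^2 + 102m + 658 = (-(1372/3819)m - 4606/3819)((3819/49)m - 3819/7) + (0)
Last nonzero remainder: (3819/49)m - 3819/7. Dividing through by 3819/49 gives the monic gcd m - 7.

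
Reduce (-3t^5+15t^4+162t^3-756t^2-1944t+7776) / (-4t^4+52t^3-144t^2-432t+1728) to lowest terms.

Repeated division with remainder:
  -3t^5+15t^4+162t^3-756t^2-1944t+7776 = ((3/4)t+6)(-4t^4+52t^3-144t^2-432t+1728) + (-42t^3+432t^2-648t-2592)
  -4t^4+52t^3-144t^2-432t+1728 = ((2/21)t-38/147)(-42t^3+432t^2-648t-2592) + ((1440/49)t^2-(17280/49)t+51840/49)
  -42t^3+432t^2-648t-2592 = (-(343/240)t-49/20)((1440/49)t^2-(17280/49)t+51840/49) + (0)
Last nonzero remainder: (1440/49)t^2-(17280/49)t+51840/49. Dividing through by 1440/49 gives the monic gcd t^2-12t+36.
Cancel t^2-12t+36 from numerator and denominator to get the reduced form.

(3t^3+21t^2-18t-216)/(4t^2-4t-48)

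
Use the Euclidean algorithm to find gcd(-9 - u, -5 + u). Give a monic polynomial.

1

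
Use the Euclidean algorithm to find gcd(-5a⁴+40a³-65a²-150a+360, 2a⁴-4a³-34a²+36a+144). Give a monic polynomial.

a³-5a²-2a+24

By polynomial division,
  -5a⁴+40a³-65a²-150a+360 = (-5/2)(2a⁴-4a³-34a²+36a+144) + (30a³-150a²-60a+720)
  2a⁴-4a³-34a²+36a+144 = ((1/15)a+1/5)(30a³-150a²-60a+720) + (0)
Last nonzero remainder: 30a³-150a²-60a+720. Dividing through by 30 gives the monic gcd a³-5a²-2a+24.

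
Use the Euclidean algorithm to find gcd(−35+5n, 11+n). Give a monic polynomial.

Apply the Euclidean algorithm:
  5n−35 = (5)(n+11) + (−90)
  n+11 = (−(1/90)n−11/90)(−90) + (0)
The last nonzero remainder is the constant −90, so the polynomials are coprime and gcd = 1.

1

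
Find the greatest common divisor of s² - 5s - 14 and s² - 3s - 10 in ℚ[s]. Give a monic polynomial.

Euclidean algorithm in ℚ[s]:
  s² - 5s - 14 = (s² - 3s - 10) + (-2s - 4)
  s² - 3s - 10 = (-(1/2)s + 5/2)(-2s - 4) + (0)
Last nonzero remainder: -2s - 4. Dividing through by -2 gives the monic gcd s + 2.

s + 2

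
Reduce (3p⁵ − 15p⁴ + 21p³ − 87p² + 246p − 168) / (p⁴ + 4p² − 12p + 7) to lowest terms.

Apply the Euclidean algorithm:
  3p⁵ − 15p⁴ + 21p³ − 87p² + 246p − 168 = (3p − 15)(p⁴ + 4p² − 12p + 7) + (9p³ + 9p² + 45p − 63)
  p⁴ + 4p² − 12p + 7 = ((1/9)p − 1/9)(9p³ + 9p² + 45p − 63) + (0)
Last nonzero remainder: 9p³ + 9p² + 45p − 63. Dividing through by 9 gives the monic gcd p³ + p² + 5p − 7.
Cancel p³ + p² + 5p − 7 from numerator and denominator to get the reduced form.

(3p² − 18p + 24)/(p − 1)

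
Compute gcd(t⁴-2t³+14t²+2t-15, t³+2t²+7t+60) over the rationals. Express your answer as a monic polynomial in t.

Repeated division with remainder:
  t⁴-2t³+14t²+2t-15 = (t-4)(t³+2t²+7t+60) + (15t²-30t+225)
  t³+2t²+7t+60 = ((1/15)t+4/15)(15t²-30t+225) + (0)
Last nonzero remainder: 15t²-30t+225. Dividing through by 15 gives the monic gcd t²-2t+15.

t²-2t+15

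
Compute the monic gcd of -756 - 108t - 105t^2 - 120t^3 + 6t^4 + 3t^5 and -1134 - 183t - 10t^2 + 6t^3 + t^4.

-42 + t + t^2

Euclidean algorithm in ℚ[t]:
  3t^5 + 6t^4 - 120t^3 - 105t^2 - 108t - 756 = (3t - 12)(t^4 + 6t^3 - 10t^2 - 183t - 1134) + (-18t^3 + 324t^2 + 1098t - 14364)
  t^4 + 6t^3 - 10t^2 - 183t - 1134 = (-(1/18)t - 4/3)(-18t^3 + 324t^2 + 1098t - 14364) + (483t^2 + 483t - 20286)
  -18t^3 + 324t^2 + 1098t - 14364 = (-(6/161)t + 114/161)(483t^2 + 483t - 20286) + (0)
Last nonzero remainder: 483t^2 + 483t - 20286. Dividing through by 483 gives the monic gcd t^2 + t - 42.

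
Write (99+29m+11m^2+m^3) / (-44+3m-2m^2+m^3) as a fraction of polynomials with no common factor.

Euclidean algorithm in ℚ[m]:
  m^3+11m^2+29m+99 = (m^3-2m^2+3m-44) + (13m^2+26m+143)
  m^3-2m^2+3m-44 = ((1/13)m-4/13)(13m^2+26m+143) + (0)
Last nonzero remainder: 13m^2+26m+143. Dividing through by 13 gives the monic gcd m^2+2m+11.
Cancel m^2+2m+11 from numerator and denominator to get the reduced form.

(9+m)/(-4+m)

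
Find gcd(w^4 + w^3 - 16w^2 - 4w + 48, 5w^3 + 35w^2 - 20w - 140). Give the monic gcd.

w^2 - 4

Repeated division with remainder:
  w^4 + w^3 - 16w^2 - 4w + 48 = ((1/5)w - 6/5)(5w^3 + 35w^2 - 20w - 140) + (30w^2 - 120)
  5w^3 + 35w^2 - 20w - 140 = ((1/6)w + 7/6)(30w^2 - 120) + (0)
Last nonzero remainder: 30w^2 - 120. Dividing through by 30 gives the monic gcd w^2 - 4.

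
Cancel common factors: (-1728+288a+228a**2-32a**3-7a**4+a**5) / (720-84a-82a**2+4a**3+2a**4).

(144-12a-8a**2+a**3)/(-60+2a+2a**2)

Euclidean algorithm in ℚ[a]:
  a**5-7a**4-32a**3+228a**2+288a-1728 = ((1/2)a-9/2)(2a**4+4a**3-82a**2-84a+720) + (27a**3-99a**2-450a+1512)
  2a**4+4a**3-82a**2-84a+720 = ((2/27)a+34/81)(27a**3-99a**2-450a+1512) + (-(64/9)a**2-(64/9)a+256/3)
  27a**3-99a**2-450a+1512 = (-(243/64)a+567/32)(-(64/9)a**2-(64/9)a+256/3) + (0)
Last nonzero remainder: -(64/9)a**2-(64/9)a+256/3. Dividing through by -64/9 gives the monic gcd a**2+a-12.
Cancel a**2+a-12 from numerator and denominator to get the reduced form.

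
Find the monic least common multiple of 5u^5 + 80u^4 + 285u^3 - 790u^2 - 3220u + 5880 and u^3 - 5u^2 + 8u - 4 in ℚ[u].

u^6 + 15u^5 + 41u^4 - 215u^3 - 486u^2 + 1820u - 1176

Apply the Euclidean algorithm:
  5u^5 + 80u^4 + 285u^3 - 790u^2 - 3220u + 5880 = (5u^2 + 105u + 770)(u^3 - 5u^2 + 8u - 4) + (2240u^2 - 8960u + 8960)
  u^3 - 5u^2 + 8u - 4 = ((1/2240)u - 1/2240)(2240u^2 - 8960u + 8960) + (0)
Last nonzero remainder: 2240u^2 - 8960u + 8960. Dividing through by 2240 gives the monic gcd u^2 - 4u + 4.
Then lcm(f, g) = f·g / gcd(f, g); expanding and making the result monic gives the answer.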